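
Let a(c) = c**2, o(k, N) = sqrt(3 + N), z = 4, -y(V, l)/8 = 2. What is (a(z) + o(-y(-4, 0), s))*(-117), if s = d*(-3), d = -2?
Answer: -2223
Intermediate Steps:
y(V, l) = -16 (y(V, l) = -8*2 = -16)
s = 6 (s = -2*(-3) = 6)
(a(z) + o(-y(-4, 0), s))*(-117) = (4**2 + sqrt(3 + 6))*(-117) = (16 + sqrt(9))*(-117) = (16 + 3)*(-117) = 19*(-117) = -2223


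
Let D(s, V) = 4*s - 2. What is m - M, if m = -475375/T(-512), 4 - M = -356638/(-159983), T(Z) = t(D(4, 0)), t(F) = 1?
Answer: -76052201919/159983 ≈ -4.7538e+5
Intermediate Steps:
D(s, V) = -2 + 4*s
T(Z) = 1
M = 283294/159983 (M = 4 - (-356638)/(-159983) = 4 - (-356638)*(-1)/159983 = 4 - 1*356638/159983 = 4 - 356638/159983 = 283294/159983 ≈ 1.7708)
m = -475375 (m = -475375/1 = -475375*1 = -475375)
m - M = -475375 - 1*283294/159983 = -475375 - 283294/159983 = -76052201919/159983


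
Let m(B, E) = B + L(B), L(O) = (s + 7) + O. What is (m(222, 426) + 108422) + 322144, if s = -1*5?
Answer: 431012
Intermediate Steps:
s = -5
L(O) = 2 + O (L(O) = (-5 + 7) + O = 2 + O)
m(B, E) = 2 + 2*B (m(B, E) = B + (2 + B) = 2 + 2*B)
(m(222, 426) + 108422) + 322144 = ((2 + 2*222) + 108422) + 322144 = ((2 + 444) + 108422) + 322144 = (446 + 108422) + 322144 = 108868 + 322144 = 431012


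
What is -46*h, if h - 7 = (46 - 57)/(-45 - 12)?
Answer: -18860/57 ≈ -330.88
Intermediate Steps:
h = 410/57 (h = 7 + (46 - 57)/(-45 - 12) = 7 - 11/(-57) = 7 - 11*(-1/57) = 7 + 11/57 = 410/57 ≈ 7.1930)
-46*h = -46*410/57 = -18860/57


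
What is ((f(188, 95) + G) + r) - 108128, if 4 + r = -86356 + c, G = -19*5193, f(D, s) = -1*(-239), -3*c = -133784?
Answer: -744964/3 ≈ -2.4832e+5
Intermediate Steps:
c = 133784/3 (c = -⅓*(-133784) = 133784/3 ≈ 44595.)
f(D, s) = 239
G = -98667
r = -125296/3 (r = -4 + (-86356 + 133784/3) = -4 - 125284/3 = -125296/3 ≈ -41765.)
((f(188, 95) + G) + r) - 108128 = ((239 - 98667) - 125296/3) - 108128 = (-98428 - 125296/3) - 108128 = -420580/3 - 108128 = -744964/3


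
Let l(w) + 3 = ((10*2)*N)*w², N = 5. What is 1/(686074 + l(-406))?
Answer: 1/17169671 ≈ 5.8242e-8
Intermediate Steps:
l(w) = -3 + 100*w² (l(w) = -3 + ((10*2)*5)*w² = -3 + (20*5)*w² = -3 + 100*w²)
1/(686074 + l(-406)) = 1/(686074 + (-3 + 100*(-406)²)) = 1/(686074 + (-3 + 100*164836)) = 1/(686074 + (-3 + 16483600)) = 1/(686074 + 16483597) = 1/17169671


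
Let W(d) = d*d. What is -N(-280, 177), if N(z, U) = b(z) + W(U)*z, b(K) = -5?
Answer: 8772125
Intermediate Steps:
W(d) = d²
N(z, U) = -5 + z*U² (N(z, U) = -5 + U²*z = -5 + z*U²)
-N(-280, 177) = -(-5 - 280*177²) = -(-5 - 280*31329) = -(-5 - 8772120) = -1*(-8772125) = 8772125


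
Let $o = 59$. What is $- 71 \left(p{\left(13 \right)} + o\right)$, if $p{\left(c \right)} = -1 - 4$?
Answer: $-3834$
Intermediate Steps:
$p{\left(c \right)} = -5$ ($p{\left(c \right)} = -1 - 4 = -5$)
$- 71 \left(p{\left(13 \right)} + o\right) = - 71 \left(-5 + 59\right) = \left(-71\right) 54 = -3834$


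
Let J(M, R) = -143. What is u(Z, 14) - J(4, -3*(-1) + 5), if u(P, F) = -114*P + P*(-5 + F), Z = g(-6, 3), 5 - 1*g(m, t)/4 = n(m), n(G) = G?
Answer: -4477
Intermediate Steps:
g(m, t) = 20 - 4*m
Z = 44 (Z = 20 - 4*(-6) = 20 + 24 = 44)
u(Z, 14) - J(4, -3*(-1) + 5) = 44*(-119 + 14) - 1*(-143) = 44*(-105) + 143 = -4620 + 143 = -4477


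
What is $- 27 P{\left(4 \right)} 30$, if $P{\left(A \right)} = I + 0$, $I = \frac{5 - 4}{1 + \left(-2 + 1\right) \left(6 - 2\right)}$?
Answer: $270$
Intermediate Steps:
$I = - \frac{1}{3}$ ($I = 1 \frac{1}{1 - 4} = 1 \frac{1}{-3} = 1 \left(- \frac{1}{3}\right) = - \frac{1}{3} \approx -0.33333$)
$P{\left(A \right)} = - \frac{1}{3}$ ($P{\left(A \right)} = - \frac{1}{3} + 0 = - \frac{1}{3}$)
$- 27 P{\left(4 \right)} 30 = \left(-27\right) \left(- \frac{1}{3}\right) 30 = 9 \cdot 30 = 270$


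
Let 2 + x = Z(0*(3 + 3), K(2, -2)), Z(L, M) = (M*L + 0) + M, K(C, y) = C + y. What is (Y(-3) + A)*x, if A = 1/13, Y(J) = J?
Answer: 76/13 ≈ 5.8462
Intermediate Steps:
A = 1/13 ≈ 0.076923
Z(L, M) = M + L*M (Z(L, M) = (L*M + 0) + M = L*M + M = M + L*M)
x = -2 (x = -2 + (2 - 2)*(1 + 0*(3 + 3)) = -2 + 0*(1 + 0*6) = -2 + 0*(1 + 0) = -2 + 0*1 = -2 + 0 = -2)
(Y(-3) + A)*x = (-3 + 1/13)*(-2) = -38/13*(-2) = 76/13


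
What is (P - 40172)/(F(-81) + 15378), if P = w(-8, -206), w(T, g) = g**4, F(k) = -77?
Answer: 1800773924/15301 ≈ 1.1769e+5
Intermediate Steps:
P = 1800814096 (P = (-206)**4 = 1800814096)
(P - 40172)/(F(-81) + 15378) = (1800814096 - 40172)/(-77 + 15378) = 1800773924/15301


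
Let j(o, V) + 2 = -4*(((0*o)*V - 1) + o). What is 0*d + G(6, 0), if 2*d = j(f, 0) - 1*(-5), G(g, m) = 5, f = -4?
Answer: 5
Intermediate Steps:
j(o, V) = 2 - 4*o (j(o, V) = -2 - 4*(((0*o)*V - 1) + o) = -2 - 4*((0*V - 1) + o) = -2 - 4*((0 - 1) + o) = -2 - 4*(-1 + o) = -2 + (4 - 4*o) = 2 - 4*o)
d = 23/2 (d = ((2 - 4*(-4)) - 1*(-5))/2 = ((2 + 16) + 5)/2 = (18 + 5)/2 = (½)*23 = 23/2 ≈ 11.500)
0*d + G(6, 0) = 0*(23/2) + 5 = 0 + 5 = 5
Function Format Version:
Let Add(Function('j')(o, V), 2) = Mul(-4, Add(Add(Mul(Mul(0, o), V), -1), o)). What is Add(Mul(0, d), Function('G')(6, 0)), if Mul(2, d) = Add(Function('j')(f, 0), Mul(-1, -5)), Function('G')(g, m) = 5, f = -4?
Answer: 5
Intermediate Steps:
Function('j')(o, V) = Add(2, Mul(-4, o)) (Function('j')(o, V) = Add(-2, Mul(-4, Add(Add(Mul(Mul(0, o), V), -1), o))) = Add(-2, Mul(-4, Add(Add(Mul(0, V), -1), o))) = Add(-2, Mul(-4, Add(Add(0, -1), o))) = Add(-2, Mul(-4, Add(-1, o))) = Add(-2, Add(4, Mul(-4, o))) = Add(2, Mul(-4, o)))
d = Rational(23, 2) (d = Mul(Rational(1, 2), Add(Add(2, Mul(-4, -4)), Mul(-1, -5))) = Mul(Rational(1, 2), Add(Add(2, 16), 5)) = Mul(Rational(1, 2), Add(18, 5)) = Mul(Rational(1, 2), 23) = Rational(23, 2) ≈ 11.500)
Add(Mul(0, d), Function('G')(6, 0)) = Add(Mul(0, Rational(23, 2)), 5) = Add(0, 5) = 5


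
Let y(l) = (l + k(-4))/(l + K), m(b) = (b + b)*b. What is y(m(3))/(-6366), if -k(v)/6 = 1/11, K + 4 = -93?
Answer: 32/922009 ≈ 3.4707e-5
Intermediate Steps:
K = -97 (K = -4 - 93 = -97)
m(b) = 2*b² (m(b) = (2*b)*b = 2*b²)
k(v) = -6/11
y(l) = (-6/11 + l)/(-97 + l) (y(l) = (l - 6/11)/(l - 97) = (-6/11 + l)/(-97 + l))
y(m(3))/(-6366) = ((-6/11 + 2*3²)/(-97 + 2*3²))/(-6366) = ((-6/11 + 2*9)/(-97 + 2*9))*(-1/6366) = ((-6/11 + 18)/(-97 + 18))*(-1/6366) = ((192/11)/(-79))*(-1/6366) = -1/79*192/11*(-1/6366) = -192/869*(-1/6366) = 32/922009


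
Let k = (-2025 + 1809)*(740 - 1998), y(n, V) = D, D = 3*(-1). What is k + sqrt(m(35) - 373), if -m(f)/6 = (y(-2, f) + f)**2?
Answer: 271728 + 7*I*sqrt(133) ≈ 2.7173e+5 + 80.728*I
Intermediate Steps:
D = -3
y(n, V) = -3
m(f) = -6*(-3 + f)**2
k = 271728 (k = -216*(-1258) = 271728)
k + sqrt(m(35) - 373) = 271728 + sqrt(-6*(-3 + 35)**2 - 373) = 271728 + sqrt(-6*32**2 - 373) = 271728 + sqrt(-6*1024 - 373) = 271728 + sqrt(-6144 - 373) = 271728 + sqrt(-6517) = 271728 + 7*I*sqrt(133)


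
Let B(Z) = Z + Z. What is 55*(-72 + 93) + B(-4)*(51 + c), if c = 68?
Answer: 203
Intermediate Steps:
B(Z) = 2*Z
55*(-72 + 93) + B(-4)*(51 + c) = 55*(-72 + 93) + (2*(-4))*(51 + 68) = 55*21 - 8*119 = 1155 - 952 = 203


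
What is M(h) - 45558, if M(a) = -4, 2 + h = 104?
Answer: -45562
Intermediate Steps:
h = 102 (h = -2 + 104 = 102)
M(h) - 45558 = -4 - 45558 = -45562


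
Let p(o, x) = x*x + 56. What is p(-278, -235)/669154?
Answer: 55281/669154 ≈ 0.082613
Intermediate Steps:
p(o, x) = 56 + x**2 (p(o, x) = x**2 + 56 = 56 + x**2)
p(-278, -235)/669154 = (56 + (-235)**2)/669154 = (56 + 55225)*(1/669154) = 55281*(1/669154) = 55281/669154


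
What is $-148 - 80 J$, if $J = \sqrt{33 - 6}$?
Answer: $-148 - 240 \sqrt{3} \approx -563.69$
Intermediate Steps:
$J = 3 \sqrt{3}$ ($J = \sqrt{27} = 3 \sqrt{3} \approx 5.1962$)
$-148 - 80 J = -148 - 80 \cdot 3 \sqrt{3} = -148 - 240 \sqrt{3}$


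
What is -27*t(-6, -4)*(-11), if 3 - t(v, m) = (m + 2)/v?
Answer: 792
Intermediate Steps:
t(v, m) = 3 - (2 + m)/v (t(v, m) = 3 - (m + 2)/v = 3 - (2 + m)/v)
-27*t(-6, -4)*(-11) = -27*(-2 - 1*(-4) + 3*(-6))/(-6)*(-11) = -(-9)*(-2 + 4 - 18)/2*(-11) = -(-9)*(-16)/2*(-11) = -27*8/3*(-11) = -72*(-11) = 792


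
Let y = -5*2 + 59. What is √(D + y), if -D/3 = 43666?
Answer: I*√130949 ≈ 361.87*I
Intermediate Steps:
D = -130998 (D = -3*43666 = -130998)
y = 49 (y = -10 + 59 = 49)
√(D + y) = √(-130998 + 49) = √(-130949) = I*√130949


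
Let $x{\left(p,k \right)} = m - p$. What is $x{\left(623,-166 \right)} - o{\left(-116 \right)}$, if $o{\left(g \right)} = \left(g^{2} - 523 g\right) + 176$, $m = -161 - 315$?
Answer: $-75399$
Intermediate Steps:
$m = -476$
$o{\left(g \right)} = 176 + g^{2} - 523 g$
$x{\left(p,k \right)} = -476 - p$
$x{\left(623,-166 \right)} - o{\left(-116 \right)} = \left(-476 - 623\right) - \left(176 + \left(-116\right)^{2} - -60668\right) = \left(-476 - 623\right) - \left(176 + 13456 + 60668\right) = -1099 - 74300 = -75399$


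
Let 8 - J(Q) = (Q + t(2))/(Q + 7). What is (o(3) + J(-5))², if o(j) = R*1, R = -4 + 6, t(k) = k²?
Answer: 441/4 ≈ 110.25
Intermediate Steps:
R = 2
J(Q) = 8 - (4 + Q)/(7 + Q) (J(Q) = 8 - (Q + 2²)/(Q + 7) = 8 - (Q + 4)/(7 + Q) = 8 - (4 + Q)/(7 + Q))
o(j) = 2 (o(j) = 2*1 = 2)
(o(3) + J(-5))² = (2 + (52 + 7*(-5))/(7 - 5))² = (2 + (52 - 35)/2)² = (2 + (½)*17)² = (2 + 17/2)² = (21/2)² = 441/4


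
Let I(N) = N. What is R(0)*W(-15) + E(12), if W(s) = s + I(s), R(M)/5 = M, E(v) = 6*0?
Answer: 0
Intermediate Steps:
E(v) = 0
R(M) = 5*M
W(s) = 2*s (W(s) = s + s = 2*s)
R(0)*W(-15) + E(12) = (5*0)*(2*(-15)) + 0 = 0*(-30) + 0 = 0 + 0 = 0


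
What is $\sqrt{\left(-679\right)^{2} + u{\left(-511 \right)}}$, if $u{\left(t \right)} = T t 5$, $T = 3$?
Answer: $16 \sqrt{1771} \approx 673.33$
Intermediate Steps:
$u{\left(t \right)} = 15 t$ ($u{\left(t \right)} = 3 t 5 = 15 t$)
$\sqrt{\left(-679\right)^{2} + u{\left(-511 \right)}} = \sqrt{\left(-679\right)^{2} + 15 \left(-511\right)} = \sqrt{461041 - 7665} = \sqrt{453376} = 16 \sqrt{1771}$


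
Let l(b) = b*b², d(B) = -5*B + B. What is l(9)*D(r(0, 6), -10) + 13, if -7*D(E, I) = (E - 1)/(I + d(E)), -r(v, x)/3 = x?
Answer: 19493/434 ≈ 44.915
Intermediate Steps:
r(v, x) = -3*x
d(B) = -4*B
D(E, I) = -(-1 + E)/(7*(I - 4*E)) (D(E, I) = -(E - 1)/(7*(I - 4*E)) = -(-1 + E)/(7*(I - 4*E)))
l(b) = b³
l(9)*D(r(0, 6), -10) + 13 = 9³*((-1 - 3*6)/(7*(-1*(-10) + 4*(-3*6)))) + 13 = 729*((-1 - 18)/(7*(10 + 4*(-18)))) + 13 = 729*((⅐)*(-19)/(10 - 72)) + 13 = 729*((⅐)*(-19)/(-62)) + 13 = 729*((⅐)*(-1/62)*(-19)) + 13 = 729*(19/434) + 13 = 13851/434 + 13 = 19493/434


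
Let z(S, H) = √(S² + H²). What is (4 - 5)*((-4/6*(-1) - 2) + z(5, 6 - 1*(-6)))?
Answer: -35/3 ≈ -11.667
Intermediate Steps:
z(S, H) = √(H² + S²)
(4 - 5)*((-4/6*(-1) - 2) + z(5, 6 - 1*(-6))) = (4 - 5)*((-4/6*(-1) - 2) + √((6 - 1*(-6))² + 5²)) = -((-4*⅙*(-1) - 2) + √((6 + 6)² + 25)) = -((-⅔*(-1) - 2) + √(12² + 25)) = -((⅔ - 2) + √(144 + 25)) = -(-4/3 + √169) = -(-4/3 + 13) = -1*35/3 = -35/3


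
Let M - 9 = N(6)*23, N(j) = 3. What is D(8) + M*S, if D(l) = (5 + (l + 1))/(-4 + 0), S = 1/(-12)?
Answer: -10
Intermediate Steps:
S = -1/12 ≈ -0.083333
D(l) = -3/2 - l/4 (D(l) = (5 + (1 + l))/(-4) = (6 + l)*(-1/4) = -3/2 - l/4)
M = 78 (M = 9 + 3*23 = 9 + 69 = 78)
D(8) + M*S = (-3/2 - 1/4*8) + 78*(-1/12) = (-3/2 - 2) - 13/2 = -7/2 - 13/2 = -10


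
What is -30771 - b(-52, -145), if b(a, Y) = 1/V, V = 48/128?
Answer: -92321/3 ≈ -30774.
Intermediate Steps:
V = 3/8 (V = 48*(1/128) = 3/8 ≈ 0.37500)
b(a, Y) = 8/3 (b(a, Y) = 1/(3/8) = 8/3)
-30771 - b(-52, -145) = -30771 - 1*8/3 = -30771 - 8/3 = -92321/3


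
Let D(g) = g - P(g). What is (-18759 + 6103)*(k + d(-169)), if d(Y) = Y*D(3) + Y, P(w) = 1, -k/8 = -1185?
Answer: -113562288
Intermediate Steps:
k = 9480 (k = -8*(-1185) = 9480)
D(g) = -1 + g (D(g) = g - 1*1 = g - 1 = -1 + g)
d(Y) = 3*Y (d(Y) = Y*(-1 + 3) + Y = Y*2 + Y = 2*Y + Y = 3*Y)
(-18759 + 6103)*(k + d(-169)) = (-18759 + 6103)*(9480 + 3*(-169)) = -12656*(9480 - 507) = -12656*8973 = -113562288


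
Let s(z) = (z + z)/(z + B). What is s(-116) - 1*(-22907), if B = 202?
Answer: 984885/43 ≈ 22904.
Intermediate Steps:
s(z) = 2*z/(202 + z) (s(z) = (z + z)/(z + 202) = (2*z)/(202 + z) = 2*z/(202 + z))
s(-116) - 1*(-22907) = 2*(-116)/(202 - 116) - 1*(-22907) = 2*(-116)/86 + 22907 = 2*(-116)*(1/86) + 22907 = -116/43 + 22907 = 984885/43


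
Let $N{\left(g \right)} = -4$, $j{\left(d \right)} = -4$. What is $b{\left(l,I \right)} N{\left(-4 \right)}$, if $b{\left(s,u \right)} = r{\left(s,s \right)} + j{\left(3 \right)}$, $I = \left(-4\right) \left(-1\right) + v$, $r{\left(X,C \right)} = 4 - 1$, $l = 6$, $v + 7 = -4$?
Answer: $4$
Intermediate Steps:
$v = -11$ ($v = -7 - 4 = -11$)
$r{\left(X,C \right)} = 3$
$I = -7$ ($I = \left(-4\right) \left(-1\right) - 11 = 4 - 11 = -7$)
$b{\left(s,u \right)} = -1$ ($b{\left(s,u \right)} = 3 - 4 = -1$)
$b{\left(l,I \right)} N{\left(-4 \right)} = \left(-1\right) \left(-4\right) = 4$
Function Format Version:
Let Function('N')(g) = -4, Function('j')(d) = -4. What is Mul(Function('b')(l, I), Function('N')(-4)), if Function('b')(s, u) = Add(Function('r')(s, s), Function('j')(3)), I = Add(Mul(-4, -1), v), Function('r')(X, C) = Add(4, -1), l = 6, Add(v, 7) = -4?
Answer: 4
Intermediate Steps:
v = -11 (v = Add(-7, -4) = -11)
Function('r')(X, C) = 3
I = -7 (I = Add(Mul(-4, -1), -11) = Add(4, -11) = -7)
Function('b')(s, u) = -1 (Function('b')(s, u) = Add(3, -4) = -1)
Mul(Function('b')(l, I), Function('N')(-4)) = Mul(-1, -4) = 4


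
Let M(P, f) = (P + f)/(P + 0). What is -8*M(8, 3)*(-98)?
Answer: 1078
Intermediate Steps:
M(P, f) = (P + f)/P
-8*M(8, 3)*(-98) = -8*(8 + 3)/8*(-98) = -11*(-98) = 1078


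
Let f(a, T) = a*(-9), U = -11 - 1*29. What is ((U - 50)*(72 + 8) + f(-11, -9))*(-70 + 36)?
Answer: 241434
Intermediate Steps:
U = -40 (U = -11 - 29 = -40)
f(a, T) = -9*a
((U - 50)*(72 + 8) + f(-11, -9))*(-70 + 36) = ((-40 - 50)*(72 + 8) - 9*(-11))*(-70 + 36) = (-90*80 + 99)*(-34) = (-7200 + 99)*(-34) = -7101*(-34) = 241434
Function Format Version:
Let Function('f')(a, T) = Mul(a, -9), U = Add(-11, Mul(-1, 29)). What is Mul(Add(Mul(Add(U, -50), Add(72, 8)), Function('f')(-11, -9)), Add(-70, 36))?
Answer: 241434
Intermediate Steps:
U = -40 (U = Add(-11, -29) = -40)
Function('f')(a, T) = Mul(-9, a)
Mul(Add(Mul(Add(U, -50), Add(72, 8)), Function('f')(-11, -9)), Add(-70, 36)) = Mul(Add(Mul(Add(-40, -50), Add(72, 8)), Mul(-9, -11)), Add(-70, 36)) = Mul(Add(Mul(-90, 80), 99), -34) = Mul(Add(-7200, 99), -34) = Mul(-7101, -34) = 241434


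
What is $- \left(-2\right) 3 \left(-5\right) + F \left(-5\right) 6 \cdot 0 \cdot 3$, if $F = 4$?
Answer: $-30$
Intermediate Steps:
$- \left(-2\right) 3 \left(-5\right) + F \left(-5\right) 6 \cdot 0 \cdot 3 = - \left(-2\right) 3 \left(-5\right) + 4 \left(-5\right) 6 \cdot 0 \cdot 3 = - \left(-6\right) \left(-5\right) - 20 \cdot 0 \cdot 3 = \left(-1\right) 30 - 0 = -30 + 0 = -30$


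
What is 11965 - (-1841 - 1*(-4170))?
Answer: 9636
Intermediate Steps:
11965 - (-1841 - 1*(-4170)) = 11965 - (-1841 + 4170) = 11965 - 1*2329 = 11965 - 2329 = 9636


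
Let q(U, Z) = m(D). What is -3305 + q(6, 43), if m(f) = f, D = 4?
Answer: -3301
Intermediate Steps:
q(U, Z) = 4
-3305 + q(6, 43) = -3305 + 4 = -3301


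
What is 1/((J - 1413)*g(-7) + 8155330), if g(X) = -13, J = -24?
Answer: 1/8174011 ≈ 1.2234e-7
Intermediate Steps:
1/((J - 1413)*g(-7) + 8155330) = 1/((-24 - 1413)*(-13) + 8155330) = 1/(-1437*(-13) + 8155330) = 1/(18681 + 8155330) = 1/8174011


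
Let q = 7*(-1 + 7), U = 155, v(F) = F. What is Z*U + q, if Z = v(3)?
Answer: 507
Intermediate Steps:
Z = 3
q = 42 (q = 7*6 = 42)
Z*U + q = 3*155 + 42 = 465 + 42 = 507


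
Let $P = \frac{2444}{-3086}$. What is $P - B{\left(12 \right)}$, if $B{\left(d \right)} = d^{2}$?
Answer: $- \frac{223414}{1543} \approx -144.79$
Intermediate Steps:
$P = - \frac{1222}{1543}$ ($P = 2444 \left(- \frac{1}{3086}\right) = - \frac{1222}{1543} \approx -0.79196$)
$P - B{\left(12 \right)} = - \frac{1222}{1543} - 12^{2} = - \frac{1222}{1543} - 144 = - \frac{223414}{1543}$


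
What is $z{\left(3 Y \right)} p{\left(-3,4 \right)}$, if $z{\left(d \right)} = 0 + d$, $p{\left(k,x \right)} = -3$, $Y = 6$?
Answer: $-54$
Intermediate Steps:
$z{\left(d \right)} = d$
$z{\left(3 Y \right)} p{\left(-3,4 \right)} = 3 \cdot 6 \left(-3\right) = 18 \left(-3\right) = -54$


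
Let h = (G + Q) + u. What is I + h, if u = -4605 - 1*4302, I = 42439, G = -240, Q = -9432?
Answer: 23860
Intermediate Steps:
u = -8907 (u = -4605 - 4302 = -8907)
h = -18579 (h = (-240 - 9432) - 8907 = -9672 - 8907 = -18579)
I + h = 42439 - 18579 = 23860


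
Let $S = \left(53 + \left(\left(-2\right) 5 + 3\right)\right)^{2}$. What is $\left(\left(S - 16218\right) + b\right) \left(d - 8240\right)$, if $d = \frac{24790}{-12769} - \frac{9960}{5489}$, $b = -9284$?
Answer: $\frac{1228396314403140}{6371731} \approx 1.9279 \cdot 10^{8}$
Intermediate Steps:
$d = - \frac{263251550}{70089041}$ ($d = 24790 \left(- \frac{1}{12769}\right) - \frac{9960}{5489} = - \frac{24790}{12769} - \frac{9960}{5489} = - \frac{263251550}{70089041} \approx -3.756$)
$S = 2116$ ($S = \left(53 + \left(-10 + 3\right)\right)^{2} = \left(53 - 7\right)^{2} = 46^{2} = 2116$)
$\left(\left(S - 16218\right) + b\right) \left(d - 8240\right) = \left(\left(2116 - 16218\right) - 9284\right) \left(- \frac{263251550}{70089041} - 8240\right) = \left(\left(2116 - 16218\right) - 9284\right) \left(- \frac{577796949390}{70089041}\right) = \left(-14102 - 9284\right) \left(- \frac{577796949390}{70089041}\right) = \left(-23386\right) \left(- \frac{577796949390}{70089041}\right) = \frac{1228396314403140}{6371731}$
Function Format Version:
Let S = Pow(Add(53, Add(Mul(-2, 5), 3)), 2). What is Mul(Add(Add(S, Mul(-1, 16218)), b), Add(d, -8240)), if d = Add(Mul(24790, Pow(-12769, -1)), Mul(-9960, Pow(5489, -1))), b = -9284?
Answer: Rational(1228396314403140, 6371731) ≈ 1.9279e+8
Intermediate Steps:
d = Rational(-263251550, 70089041) (d = Add(Mul(24790, Rational(-1, 12769)), Mul(-9960, Rational(1, 5489))) = Add(Rational(-24790, 12769), Rational(-9960, 5489)) = Rational(-263251550, 70089041) ≈ -3.7560)
S = 2116 (S = Pow(Add(53, Add(-10, 3)), 2) = Pow(Add(53, -7), 2) = Pow(46, 2) = 2116)
Mul(Add(Add(S, Mul(-1, 16218)), b), Add(d, -8240)) = Mul(Add(Add(2116, Mul(-1, 16218)), -9284), Add(Rational(-263251550, 70089041), -8240)) = Mul(Add(Add(2116, -16218), -9284), Rational(-577796949390, 70089041)) = Mul(Add(-14102, -9284), Rational(-577796949390, 70089041)) = Mul(-23386, Rational(-577796949390, 70089041)) = Rational(1228396314403140, 6371731)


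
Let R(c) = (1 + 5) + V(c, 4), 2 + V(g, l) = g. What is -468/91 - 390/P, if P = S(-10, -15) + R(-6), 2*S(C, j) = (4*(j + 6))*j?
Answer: -6189/938 ≈ -6.5981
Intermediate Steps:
V(g, l) = -2 + g
S(C, j) = j*(24 + 4*j)/2 (S(C, j) = ((4*(j + 6))*j)/2 = ((4*(6 + j))*j)/2 = ((24 + 4*j)*j)/2 = (j*(24 + 4*j))/2 = j*(24 + 4*j)/2)
R(c) = 4 + c (R(c) = (1 + 5) + (-2 + c) = 6 + (-2 + c) = 4 + c)
P = 268 (P = 2*(-15)*(6 - 15) + (4 - 6) = 2*(-15)*(-9) - 2 = 270 - 2 = 268)
-468/91 - 390/P = -468/91 - 390/268 = -468*1/91 - 390*1/268 = -36/7 - 195/134 = -6189/938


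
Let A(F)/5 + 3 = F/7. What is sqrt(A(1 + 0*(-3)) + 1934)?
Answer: sqrt(94066)/7 ≈ 43.815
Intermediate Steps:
A(F) = -15 + 5*F/7 (A(F) = -15 + 5*(F/7) = -15 + 5*F/7)
sqrt(A(1 + 0*(-3)) + 1934) = sqrt((-15 + 5*(1 + 0*(-3))/7) + 1934) = sqrt((-15 + 5*(1 + 0)/7) + 1934) = sqrt((-15 + (5/7)*1) + 1934) = sqrt((-15 + 5/7) + 1934) = sqrt(-100/7 + 1934) = sqrt(13438/7) = sqrt(94066)/7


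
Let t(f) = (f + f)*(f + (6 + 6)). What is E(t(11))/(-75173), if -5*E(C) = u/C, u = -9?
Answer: -9/190187690 ≈ -4.7322e-8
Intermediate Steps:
t(f) = 2*f*(12 + f) (t(f) = (2*f)*(f + 12) = (2*f)*(12 + f) = 2*f*(12 + f))
E(C) = 9/(5*C) (E(C) = -(-9)/(5*C) = 9/(5*C))
E(t(11))/(-75173) = (9/(5*((2*11*(12 + 11)))))/(-75173) = (9/(5*((2*11*23))))*(-1/75173) = ((9/5)/506)*(-1/75173) = ((9/5)*(1/506))*(-1/75173) = (9/2530)*(-1/75173) = -9/190187690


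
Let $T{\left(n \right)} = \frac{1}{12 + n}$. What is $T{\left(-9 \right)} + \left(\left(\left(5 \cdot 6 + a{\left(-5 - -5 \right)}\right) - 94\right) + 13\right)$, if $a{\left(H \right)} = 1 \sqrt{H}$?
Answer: $- \frac{152}{3} \approx -50.667$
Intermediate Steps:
$a{\left(H \right)} = \sqrt{H}$
$T{\left(-9 \right)} + \left(\left(\left(5 \cdot 6 + a{\left(-5 - -5 \right)}\right) - 94\right) + 13\right) = \frac{1}{12 - 9} + \left(\left(\left(5 \cdot 6 + \sqrt{-5 - -5}\right) - 94\right) + 13\right) = \frac{1}{3} + \left(\left(\left(30 + \sqrt{-5 + 5}\right) - 94\right) + 13\right) = \frac{1}{3} + \left(\left(\left(30 + \sqrt{0}\right) - 94\right) + 13\right) = \frac{1}{3} + \left(\left(\left(30 + 0\right) - 94\right) + 13\right) = \frac{1}{3} + \left(\left(30 - 94\right) + 13\right) = \frac{1}{3} + \left(-64 + 13\right) = \frac{1}{3} - 51 = - \frac{152}{3}$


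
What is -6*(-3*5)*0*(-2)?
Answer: 0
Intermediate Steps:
-6*(-3*5)*0*(-2) = -(-90)*0*(-2) = -6*0*(-2) = 0*(-2) = 0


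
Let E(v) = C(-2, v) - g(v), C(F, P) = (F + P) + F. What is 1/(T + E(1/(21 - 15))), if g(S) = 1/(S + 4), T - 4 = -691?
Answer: -150/103661 ≈ -0.0014470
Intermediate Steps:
T = -687 (T = 4 - 691 = -687)
C(F, P) = P + 2*F
g(S) = 1/(4 + S)
E(v) = -4 + v - 1/(4 + v) (E(v) = (v + 2*(-2)) - 1/(4 + v) = (v - 4) - 1/(4 + v) = (-4 + v) - 1/(4 + v) = -4 + v - 1/(4 + v))
1/(T + E(1/(21 - 15))) = 1/(-687 + (-17 + (1/(21 - 15))²)/(4 + 1/(21 - 15))) = 1/(-687 + (-17 + (1/6)²)/(4 + 1/6)) = 1/(-687 + (-17 + (⅙)²)/(4 + ⅙)) = 1/(-687 + (-17 + 1/36)/(25/6)) = 1/(-687 + (6/25)*(-611/36)) = 1/(-687 - 611/150) = 1/(-103661/150) = -150/103661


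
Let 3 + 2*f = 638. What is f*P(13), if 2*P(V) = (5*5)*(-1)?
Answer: -15875/4 ≈ -3968.8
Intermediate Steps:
f = 635/2 (f = -3/2 + (1/2)*638 = -3/2 + 319 = 635/2 ≈ 317.50)
P(V) = -25/2 (P(V) = ((5*5)*(-1))/2 = (25*(-1))/2 = (1/2)*(-25) = -25/2)
f*P(13) = (635/2)*(-25/2) = -15875/4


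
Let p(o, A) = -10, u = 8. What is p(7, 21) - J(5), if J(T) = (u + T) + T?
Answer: -28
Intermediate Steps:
J(T) = 8 + 2*T (J(T) = (8 + T) + T = 8 + 2*T)
p(7, 21) - J(5) = -10 - (8 + 2*5) = -10 - (8 + 10) = -10 - 1*18 = -10 - 18 = -28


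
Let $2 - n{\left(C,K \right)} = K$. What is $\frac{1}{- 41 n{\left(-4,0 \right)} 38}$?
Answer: $- \frac{1}{3116} \approx -0.00032092$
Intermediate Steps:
$n{\left(C,K \right)} = 2 - K$
$\frac{1}{- 41 n{\left(-4,0 \right)} 38} = \frac{1}{- 41 \left(2 - 0\right) 38} = \frac{1}{- 41 \left(2 + 0\right) 38} = \frac{1}{\left(-41\right) 2 \cdot 38} = \frac{1}{\left(-82\right) 38} = \frac{1}{-3116} = - \frac{1}{3116}$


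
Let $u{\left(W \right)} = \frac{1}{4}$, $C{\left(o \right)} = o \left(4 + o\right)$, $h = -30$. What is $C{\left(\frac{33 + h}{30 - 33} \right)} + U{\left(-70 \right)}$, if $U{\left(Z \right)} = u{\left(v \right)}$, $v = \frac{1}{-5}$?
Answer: $- \frac{11}{4} \approx -2.75$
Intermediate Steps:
$v = - \frac{1}{5} \approx -0.2$
$u{\left(W \right)} = \frac{1}{4}$
$U{\left(Z \right)} = \frac{1}{4}$
$C{\left(\frac{33 + h}{30 - 33} \right)} + U{\left(-70 \right)} = \frac{33 - 30}{30 - 33} \left(4 + \frac{33 - 30}{30 - 33}\right) + \frac{1}{4} = \frac{3}{-3} \left(4 + \frac{3}{-3}\right) + \frac{1}{4} = 3 \left(- \frac{1}{3}\right) \left(4 + 3 \left(- \frac{1}{3}\right)\right) + \frac{1}{4} = - (4 - 1) + \frac{1}{4} = \left(-1\right) 3 + \frac{1}{4} = -3 + \frac{1}{4} = - \frac{11}{4}$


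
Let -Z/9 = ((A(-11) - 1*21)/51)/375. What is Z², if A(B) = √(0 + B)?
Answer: (21 - I*√11)²/4515625 ≈ 9.5225e-5 - 3.0848e-5*I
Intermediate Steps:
A(B) = √B
Z = 21/2125 - I*√11/2125 (Z = -9*(√(-11) - 1*21)/51/375 = -9*(I*√11 - 21)*(1/51)/375 = -9*(-21 + I*√11)*(1/51)/375 = -9*(-7/17 + I*√11/51)/375 = -9*(-7/6375 + I*√11/19125) = 21/2125 - I*√11/2125 ≈ 0.0098823 - 0.0015608*I)
Z² = (21/2125 - I*√11/2125)²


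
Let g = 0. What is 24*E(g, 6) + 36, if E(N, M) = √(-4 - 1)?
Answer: 36 + 24*I*√5 ≈ 36.0 + 53.666*I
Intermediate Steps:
E(N, M) = I*√5 (E(N, M) = √(-5) = I*√5)
24*E(g, 6) + 36 = 24*(I*√5) + 36 = 24*I*√5 + 36 = 36 + 24*I*√5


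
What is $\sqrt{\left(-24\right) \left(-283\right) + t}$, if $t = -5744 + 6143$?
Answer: $3 \sqrt{799} \approx 84.8$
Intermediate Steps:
$t = 399$
$\sqrt{\left(-24\right) \left(-283\right) + t} = \sqrt{\left(-24\right) \left(-283\right) + 399} = \sqrt{6792 + 399} = \sqrt{7191} = 3 \sqrt{799}$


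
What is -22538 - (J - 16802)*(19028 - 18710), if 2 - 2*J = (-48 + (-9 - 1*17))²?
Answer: 6190864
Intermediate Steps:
J = -2737 (J = 1 - (-48 + (-9 - 1*17))²/2 = 1 - (-48 + (-9 - 17))²/2 = 1 - (-48 - 26)²/2 = 1 - ½*(-74)² = 1 - ½*5476 = 1 - 2738 = -2737)
-22538 - (J - 16802)*(19028 - 18710) = -22538 - (-2737 - 16802)*(19028 - 18710) = -22538 - (-19539)*318 = -22538 - 1*(-6213402) = -22538 + 6213402 = 6190864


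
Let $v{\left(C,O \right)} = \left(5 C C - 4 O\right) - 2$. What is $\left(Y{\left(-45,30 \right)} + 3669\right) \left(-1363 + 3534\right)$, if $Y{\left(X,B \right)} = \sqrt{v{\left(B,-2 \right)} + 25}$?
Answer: $7965399 + 2171 \sqrt{4531} \approx 8.1115 \cdot 10^{6}$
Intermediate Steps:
$v{\left(C,O \right)} = -2 - 4 O + 5 C^{2}$ ($v{\left(C,O \right)} = \left(5 C^{2} - 4 O\right) - 2 = \left(- 4 O + 5 C^{2}\right) - 2 = -2 - 4 O + 5 C^{2}$)
$Y{\left(X,B \right)} = \sqrt{31 + 5 B^{2}}$ ($Y{\left(X,B \right)} = \sqrt{\left(-2 - -8 + 5 B^{2}\right) + 25} = \sqrt{\left(-2 + 8 + 5 B^{2}\right) + 25} = \sqrt{\left(6 + 5 B^{2}\right) + 25} = \sqrt{31 + 5 B^{2}}$)
$\left(Y{\left(-45,30 \right)} + 3669\right) \left(-1363 + 3534\right) = \left(\sqrt{31 + 5 \cdot 30^{2}} + 3669\right) \left(-1363 + 3534\right) = \left(\sqrt{31 + 5 \cdot 900} + 3669\right) 2171 = \left(\sqrt{31 + 4500} + 3669\right) 2171 = \left(\sqrt{4531} + 3669\right) 2171 = \left(3669 + \sqrt{4531}\right) 2171 = 7965399 + 2171 \sqrt{4531}$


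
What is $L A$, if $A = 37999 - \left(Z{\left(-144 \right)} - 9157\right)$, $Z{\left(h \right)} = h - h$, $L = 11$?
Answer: $518716$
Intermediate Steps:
$Z{\left(h \right)} = 0$
$A = 47156$ ($A = 37999 - \left(0 - 9157\right) = 37999 - -9157 = 37999 + 9157 = 47156$)
$L A = 11 \cdot 47156 = 518716$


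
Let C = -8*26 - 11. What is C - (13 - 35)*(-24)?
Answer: -747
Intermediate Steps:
C = -219 (C = -208 - 11 = -219)
C - (13 - 35)*(-24) = -219 - (13 - 35)*(-24) = -219 - (-22)*(-24) = -219 - 1*528 = -219 - 528 = -747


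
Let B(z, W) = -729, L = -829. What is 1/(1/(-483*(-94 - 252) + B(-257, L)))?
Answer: 166389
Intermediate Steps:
1/(1/(-483*(-94 - 252) + B(-257, L))) = 1/(1/(-483*(-94 - 252) - 729)) = 1/(1/(-483*(-346) - 729)) = 1/(1/(167118 - 729)) = 1/(1/166389) = 166389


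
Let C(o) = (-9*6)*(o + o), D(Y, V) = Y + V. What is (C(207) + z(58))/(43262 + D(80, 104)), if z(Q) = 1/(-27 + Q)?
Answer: -693035/1346826 ≈ -0.51457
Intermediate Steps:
D(Y, V) = V + Y
C(o) = -108*o
(C(207) + z(58))/(43262 + D(80, 104)) = (-108*207 + 1/(-27 + 58))/(43262 + (104 + 80)) = (-22356 + 1/31)/(43262 + 184) = (-22356 + 1/31)/43446 = -693035/31*1/43446 = -693035/1346826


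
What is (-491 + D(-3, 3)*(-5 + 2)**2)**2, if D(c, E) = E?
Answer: 215296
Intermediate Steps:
(-491 + D(-3, 3)*(-5 + 2)**2)**2 = (-491 + 3*(-5 + 2)**2)**2 = (-491 + 3*(-3)**2)**2 = (-491 + 3*9)**2 = (-491 + 27)**2 = (-464)**2 = 215296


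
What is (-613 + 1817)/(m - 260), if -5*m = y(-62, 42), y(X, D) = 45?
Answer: -1204/269 ≈ -4.4758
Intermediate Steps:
m = -9 (m = -⅕*45 = -9)
(-613 + 1817)/(m - 260) = (-613 + 1817)/(-9 - 260) = 1204/(-269) = 1204*(-1/269) = -1204/269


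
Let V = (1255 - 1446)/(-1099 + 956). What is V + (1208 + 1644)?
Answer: 408027/143 ≈ 2853.3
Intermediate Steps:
V = 191/143 (V = -191/(-143) = -191*(-1/143) = 191/143 ≈ 1.3357)
V + (1208 + 1644) = 191/143 + (1208 + 1644) = 191/143 + 2852 = 408027/143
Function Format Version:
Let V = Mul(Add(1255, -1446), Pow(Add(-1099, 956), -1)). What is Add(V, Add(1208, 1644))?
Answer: Rational(408027, 143) ≈ 2853.3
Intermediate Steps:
V = Rational(191, 143) (V = Mul(-191, Pow(-143, -1)) = Mul(-191, Rational(-1, 143)) = Rational(191, 143) ≈ 1.3357)
Add(V, Add(1208, 1644)) = Add(Rational(191, 143), Add(1208, 1644)) = Add(Rational(191, 143), 2852) = Rational(408027, 143)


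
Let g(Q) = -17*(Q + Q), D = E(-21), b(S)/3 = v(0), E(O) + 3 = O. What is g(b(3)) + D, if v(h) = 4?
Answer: -432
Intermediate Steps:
E(O) = -3 + O
b(S) = 12 (b(S) = 3*4 = 12)
D = -24 (D = -3 - 21 = -24)
g(Q) = -34*Q
g(b(3)) + D = -34*12 - 24 = -408 - 24 = -432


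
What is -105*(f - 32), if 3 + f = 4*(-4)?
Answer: 5355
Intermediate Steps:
f = -19 (f = -3 + 4*(-4) = -3 - 16 = -19)
-105*(f - 32) = -105*(-19 - 32) = -105*(-51) = 5355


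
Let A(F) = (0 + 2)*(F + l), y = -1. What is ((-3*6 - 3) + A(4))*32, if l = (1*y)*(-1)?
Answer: -352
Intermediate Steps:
l = 1 (l = (1*(-1))*(-1) = -1*(-1) = 1)
A(F) = 2 + 2*F (A(F) = (0 + 2)*(F + 1) = 2*(1 + F) = 2 + 2*F)
((-3*6 - 3) + A(4))*32 = ((-3*6 - 3) + (2 + 2*4))*32 = ((-18 - 3) + (2 + 8))*32 = (-21 + 10)*32 = -11*32 = -352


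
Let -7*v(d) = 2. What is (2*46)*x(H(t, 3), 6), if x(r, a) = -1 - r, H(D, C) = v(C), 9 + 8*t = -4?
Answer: -460/7 ≈ -65.714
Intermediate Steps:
v(d) = -2/7 (v(d) = -⅐*2 = -2/7)
t = -13/8 (t = -9/8 + (⅛)*(-4) = -9/8 - ½ = -13/8 ≈ -1.6250)
H(D, C) = -2/7
(2*46)*x(H(t, 3), 6) = (2*46)*(-1 - 1*(-2/7)) = 92*(-1 + 2/7) = 92*(-5/7) = -460/7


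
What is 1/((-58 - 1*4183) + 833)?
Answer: -1/3408 ≈ -0.00029343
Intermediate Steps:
1/((-58 - 1*4183) + 833) = 1/((-58 - 4183) + 833) = 1/(-4241 + 833) = 1/(-3408) = -1/3408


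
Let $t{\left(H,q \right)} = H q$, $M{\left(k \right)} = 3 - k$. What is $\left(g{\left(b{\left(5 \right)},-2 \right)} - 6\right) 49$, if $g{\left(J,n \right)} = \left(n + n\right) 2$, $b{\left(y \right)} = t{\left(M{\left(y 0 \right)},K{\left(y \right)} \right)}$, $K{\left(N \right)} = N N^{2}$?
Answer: $-686$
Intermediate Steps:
$K{\left(N \right)} = N^{3}$
$b{\left(y \right)} = 3 y^{3}$ ($b{\left(y \right)} = \left(3 - y 0\right) y^{3} = \left(3 - 0\right) y^{3} = \left(3 + 0\right) y^{3} = 3 y^{3}$)
$g{\left(J,n \right)} = 4 n$ ($g{\left(J,n \right)} = 2 n 2 = 4 n$)
$\left(g{\left(b{\left(5 \right)},-2 \right)} - 6\right) 49 = \left(4 \left(-2\right) - 6\right) 49 = \left(-8 - 6\right) 49 = \left(-14\right) 49 = -686$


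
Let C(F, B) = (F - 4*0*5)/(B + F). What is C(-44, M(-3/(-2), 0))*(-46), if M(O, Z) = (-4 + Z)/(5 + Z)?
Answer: -1265/28 ≈ -45.179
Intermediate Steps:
M(O, Z) = (-4 + Z)/(5 + Z)
C(F, B) = F/(B + F) (C(F, B) = (F + 0*5)/(B + F) = (F + 0)/(B + F) = F/(B + F))
C(-44, M(-3/(-2), 0))*(-46) = -44/((-4 + 0)/(5 + 0) - 44)*(-46) = -44/(-4/5 - 44)*(-46) = -44/((⅕)*(-4) - 44)*(-46) = -44/(-⅘ - 44)*(-46) = -44/(-224/5)*(-46) = -44*(-5/224)*(-46) = (55/56)*(-46) = -1265/28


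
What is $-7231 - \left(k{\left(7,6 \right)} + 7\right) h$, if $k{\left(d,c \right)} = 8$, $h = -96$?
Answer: $-5791$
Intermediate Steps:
$-7231 - \left(k{\left(7,6 \right)} + 7\right) h = -7231 - \left(8 + 7\right) \left(-96\right) = -7231 - 15 \left(-96\right) = -7231 - -1440 = -7231 + 1440 = -5791$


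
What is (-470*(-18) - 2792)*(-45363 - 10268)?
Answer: -315316508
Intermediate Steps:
(-470*(-18) - 2792)*(-45363 - 10268) = (8460 - 2792)*(-55631) = 5668*(-55631) = -315316508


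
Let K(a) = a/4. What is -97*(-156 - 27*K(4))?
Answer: 17751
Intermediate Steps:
K(a) = a/4 (K(a) = a*(¼) = a/4)
-97*(-156 - 27*K(4)) = -97*(-156 - 27*4/4) = -97*(-156 - 27*1) = -97*(-156 - 27) = -97*(-183) = 17751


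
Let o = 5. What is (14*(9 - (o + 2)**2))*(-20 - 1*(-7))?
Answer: 7280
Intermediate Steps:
(14*(9 - (o + 2)**2))*(-20 - 1*(-7)) = (14*(9 - (5 + 2)**2))*(-20 - 1*(-7)) = (14*(9 - 1*7**2))*(-20 + 7) = (14*(9 - 1*49))*(-13) = (14*(9 - 49))*(-13) = (14*(-40))*(-13) = -560*(-13) = 7280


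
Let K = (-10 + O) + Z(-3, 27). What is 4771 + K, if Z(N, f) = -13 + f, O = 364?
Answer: 5139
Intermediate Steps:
K = 368 (K = (-10 + 364) + (-13 + 27) = 354 + 14 = 368)
4771 + K = 4771 + 368 = 5139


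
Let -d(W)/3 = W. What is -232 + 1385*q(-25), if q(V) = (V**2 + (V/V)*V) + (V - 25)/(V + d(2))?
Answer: 25823058/31 ≈ 8.3300e+5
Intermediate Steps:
d(W) = -3*W
q(V) = V + V**2 + (-25 + V)/(-6 + V) (q(V) = (V**2 + (V/V)*V) + (V - 25)/(V - 3*2) = (V**2 + 1*V) + (-25 + V)/(V - 6) = (V**2 + V) + (-25 + V)/(-6 + V) = (V + V**2) + (-25 + V)/(-6 + V) = V + V**2 + (-25 + V)/(-6 + V))
-232 + 1385*q(-25) = -232 + 1385*((-25 + (-25)**3 - 5*(-25) - 5*(-25)**2)/(-6 - 25)) = -232 + 1385*((-25 - 15625 + 125 - 5*625)/(-31)) = -232 + 1385*(-(-25 - 15625 + 125 - 3125)/31) = -232 + 1385*(-1/31*(-18650)) = -232 + 1385*(18650/31) = -232 + 25830250/31 = 25823058/31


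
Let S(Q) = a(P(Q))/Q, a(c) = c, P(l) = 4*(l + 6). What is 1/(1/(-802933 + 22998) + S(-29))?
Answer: 22618115/71753991 ≈ 0.31522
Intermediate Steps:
P(l) = 24 + 4*l (P(l) = 4*(6 + l) = 24 + 4*l)
S(Q) = (24 + 4*Q)/Q
1/(1/(-802933 + 22998) + S(-29)) = 1/(1/(-802933 + 22998) + (4 + 24/(-29))) = 1/(1/(-779935) + (4 + 24*(-1/29))) = 1/(-1/779935 + (4 - 24/29)) = 1/(-1/779935 + 92/29) = 1/(71753991/22618115) = 22618115/71753991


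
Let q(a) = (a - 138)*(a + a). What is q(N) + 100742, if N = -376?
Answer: 487270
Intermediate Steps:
q(a) = 2*a*(-138 + a) (q(a) = (-138 + a)*(2*a) = 2*a*(-138 + a))
q(N) + 100742 = 2*(-376)*(-138 - 376) + 100742 = 2*(-376)*(-514) + 100742 = 386528 + 100742 = 487270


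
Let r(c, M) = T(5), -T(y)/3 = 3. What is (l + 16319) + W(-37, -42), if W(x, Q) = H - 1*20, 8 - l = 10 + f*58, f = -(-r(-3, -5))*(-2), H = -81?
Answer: 15172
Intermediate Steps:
T(y) = -9 (T(y) = -3*3 = -9)
r(c, M) = -9
f = 18 (f = -(-1*(-9))*(-2) = -9*(-2) = -1*(-18) = 18)
l = -1046 (l = 8 - (10 + 18*58) = 8 - (10 + 1044) = 8 - 1*1054 = 8 - 1054 = -1046)
W(x, Q) = -101 (W(x, Q) = -81 - 1*20 = -81 - 20 = -101)
(l + 16319) + W(-37, -42) = (-1046 + 16319) - 101 = 15273 - 101 = 15172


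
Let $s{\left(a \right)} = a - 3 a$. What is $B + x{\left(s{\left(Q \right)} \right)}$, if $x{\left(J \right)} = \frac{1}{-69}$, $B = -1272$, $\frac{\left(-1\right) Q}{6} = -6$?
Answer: $- \frac{87769}{69} \approx -1272.0$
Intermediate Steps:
$Q = 36$ ($Q = \left(-6\right) \left(-6\right) = 36$)
$s{\left(a \right)} = - 2 a$
$x{\left(J \right)} = - \frac{1}{69}$
$B + x{\left(s{\left(Q \right)} \right)} = -1272 - \frac{1}{69} = - \frac{87769}{69}$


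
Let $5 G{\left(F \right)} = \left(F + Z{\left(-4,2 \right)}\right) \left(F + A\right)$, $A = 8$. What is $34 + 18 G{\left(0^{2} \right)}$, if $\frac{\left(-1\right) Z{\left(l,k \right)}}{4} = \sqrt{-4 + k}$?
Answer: $34 - \frac{576 i \sqrt{2}}{5} \approx 34.0 - 162.92 i$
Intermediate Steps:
$Z{\left(l,k \right)} = - 4 \sqrt{-4 + k}$
$G{\left(F \right)} = \frac{\left(8 + F\right) \left(F - 4 i \sqrt{2}\right)}{5}$ ($G{\left(F \right)} = \frac{\left(F - 4 \sqrt{-4 + 2}\right) \left(F + 8\right)}{5} = \frac{\left(F - 4 \sqrt{-2}\right) \left(8 + F\right)}{5} = \frac{\left(F - 4 i \sqrt{2}\right) \left(8 + F\right)}{5} = \frac{\left(8 + F\right) \left(F - 4 i \sqrt{2}\right)}{5}$)
$34 + 18 G{\left(0^{2} \right)} = 34 + 18 \left(\frac{\left(0^{2}\right)^{2}}{5} + \frac{8 \cdot 0^{2}}{5} - \frac{32 i \sqrt{2}}{5} - \frac{4 i 0^{2} \sqrt{2}}{5}\right) = 34 + 18 \left(\frac{0^{2}}{5} + \frac{8}{5} \cdot 0 - \frac{32 i \sqrt{2}}{5} - \frac{4}{5} i 0 \sqrt{2}\right) = 34 + 18 \left(\frac{1}{5} \cdot 0 + 0 - \frac{32 i \sqrt{2}}{5} + 0\right) = 34 + 18 \left(0 + 0 - \frac{32 i \sqrt{2}}{5} + 0\right) = 34 + 18 \left(- \frac{32 i \sqrt{2}}{5}\right) = 34 - \frac{576 i \sqrt{2}}{5}$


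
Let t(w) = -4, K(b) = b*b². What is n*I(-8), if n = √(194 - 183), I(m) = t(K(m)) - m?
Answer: 4*√11 ≈ 13.266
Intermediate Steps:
K(b) = b³
I(m) = -4 - m
n = √11 ≈ 3.3166
n*I(-8) = √11*(-4 - 1*(-8)) = √11*(-4 + 8) = √11*4 = 4*√11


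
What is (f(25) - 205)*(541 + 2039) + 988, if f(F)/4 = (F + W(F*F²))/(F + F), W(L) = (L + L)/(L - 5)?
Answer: -407946812/781 ≈ -5.2234e+5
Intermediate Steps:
W(L) = 2*L/(-5 + L) (W(L) = (2*L)/(-5 + L) = 2*L/(-5 + L))
f(F) = 2*(F + 2*F³/(-5 + F³))/F (f(F) = 4*((F + 2*(F*F²)/(-5 + F*F²))/(F + F)) = 4*((F + 2*F³/(-5 + F³))/((2*F))) = 4*((F + 2*F³/(-5 + F³))*(1/(2*F))) = 4*((F + 2*F³/(-5 + F³))/(2*F)) = 2*(F + 2*F³/(-5 + F³))/F)
(f(25) - 205)*(541 + 2039) + 988 = (2*(-5 + 25³ + 2*25²)/(-5 + 25³) - 205)*(541 + 2039) + 988 = (2*(-5 + 15625 + 2*625)/(-5 + 15625) - 205)*2580 + 988 = (2*(-5 + 15625 + 1250)/15620 - 205)*2580 + 988 = (2*(1/15620)*16870 - 205)*2580 + 988 = (1687/781 - 205)*2580 + 988 = -158418/781*2580 + 988 = -408718440/781 + 988 = -407946812/781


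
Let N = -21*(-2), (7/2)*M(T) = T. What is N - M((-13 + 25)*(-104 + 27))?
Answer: 306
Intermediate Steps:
M(T) = 2*T/7
N = 42
N - M((-13 + 25)*(-104 + 27)) = 42 - 2*(-13 + 25)*(-104 + 27)/7 = 42 - 2*12*(-77)/7 = 42 - 2*(-924)/7 = 42 - 1*(-264) = 42 + 264 = 306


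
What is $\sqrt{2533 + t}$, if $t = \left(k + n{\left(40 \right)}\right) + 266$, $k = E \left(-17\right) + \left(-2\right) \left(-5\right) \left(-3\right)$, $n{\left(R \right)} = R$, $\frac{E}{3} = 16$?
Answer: $\sqrt{1993} \approx 44.643$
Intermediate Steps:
$E = 48$ ($E = 3 \cdot 16 = 48$)
$k = -846$ ($k = 48 \left(-17\right) + \left(-2\right) \left(-5\right) \left(-3\right) = -816 + 10 \left(-3\right) = -816 - 30 = -846$)
$t = -540$ ($t = \left(-846 + 40\right) + 266 = -806 + 266 = -540$)
$\sqrt{2533 + t} = \sqrt{2533 - 540} = \sqrt{1993}$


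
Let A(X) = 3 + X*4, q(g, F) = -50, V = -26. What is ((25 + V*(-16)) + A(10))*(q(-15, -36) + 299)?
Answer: 120516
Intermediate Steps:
A(X) = 3 + 4*X
((25 + V*(-16)) + A(10))*(q(-15, -36) + 299) = ((25 - 26*(-16)) + (3 + 4*10))*(-50 + 299) = ((25 + 416) + (3 + 40))*249 = (441 + 43)*249 = 484*249 = 120516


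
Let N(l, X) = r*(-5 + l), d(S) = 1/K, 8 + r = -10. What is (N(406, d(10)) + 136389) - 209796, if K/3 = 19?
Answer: -80625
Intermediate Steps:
K = 57 (K = 3*19 = 57)
r = -18 (r = -8 - 10 = -18)
d(S) = 1/57
N(l, X) = 90 - 18*l (N(l, X) = -18*(-5 + l) = 90 - 18*l)
(N(406, d(10)) + 136389) - 209796 = ((90 - 18*406) + 136389) - 209796 = ((90 - 7308) + 136389) - 209796 = (-7218 + 136389) - 209796 = 129171 - 209796 = -80625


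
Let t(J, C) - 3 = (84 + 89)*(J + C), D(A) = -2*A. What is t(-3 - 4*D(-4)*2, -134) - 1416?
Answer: -36186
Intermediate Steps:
t(J, C) = 3 + 173*C + 173*J (t(J, C) = 3 + (84 + 89)*(J + C) = 3 + 173*(C + J) = 3 + (173*C + 173*J) = 3 + 173*C + 173*J)
t(-3 - 4*D(-4)*2, -134) - 1416 = (3 + 173*(-134) + 173*(-3 - (-8)*(-4)*2)) - 1416 = (3 - 23182 + 173*(-3 - 4*8*2)) - 1416 = (3 - 23182 + 173*(-3 - 32*2)) - 1416 = (3 - 23182 + 173*(-3 - 64)) - 1416 = (3 - 23182 + 173*(-67)) - 1416 = (3 - 23182 - 11591) - 1416 = -34770 - 1416 = -36186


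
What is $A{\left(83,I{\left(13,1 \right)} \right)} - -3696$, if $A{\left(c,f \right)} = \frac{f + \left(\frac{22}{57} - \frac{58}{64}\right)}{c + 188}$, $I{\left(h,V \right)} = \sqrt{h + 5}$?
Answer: $\frac{1826946635}{494304} + \frac{3 \sqrt{2}}{271} \approx 3696.0$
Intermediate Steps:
$I{\left(h,V \right)} = \sqrt{5 + h}$
$A{\left(c,f \right)} = \frac{- \frac{949}{1824} + f}{188 + c}$ ($A{\left(c,f \right)} = \frac{f + \left(22 \cdot \frac{1}{57} - \frac{29}{32}\right)}{188 + c} = \frac{f + \left(\frac{22}{57} - \frac{29}{32}\right)}{188 + c} = \frac{f - \frac{949}{1824}}{188 + c} = \frac{- \frac{949}{1824} + f}{188 + c}$)
$A{\left(83,I{\left(13,1 \right)} \right)} - -3696 = \frac{- \frac{949}{1824} + \sqrt{5 + 13}}{188 + 83} - -3696 = \frac{- \frac{949}{1824} + \sqrt{18}}{271} + 3696 = \frac{- \frac{949}{1824} + 3 \sqrt{2}}{271} + 3696 = \left(- \frac{949}{494304} + \frac{3 \sqrt{2}}{271}\right) + 3696 = \frac{1826946635}{494304} + \frac{3 \sqrt{2}}{271}$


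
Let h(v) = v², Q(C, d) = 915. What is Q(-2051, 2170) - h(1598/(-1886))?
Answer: 813024434/889249 ≈ 914.28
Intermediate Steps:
Q(-2051, 2170) - h(1598/(-1886)) = 915 - (1598/(-1886))² = 915 - (1598*(-1/1886))² = 915 - (-799/943)² = 915 - 1*638401/889249 = 915 - 638401/889249 = 813024434/889249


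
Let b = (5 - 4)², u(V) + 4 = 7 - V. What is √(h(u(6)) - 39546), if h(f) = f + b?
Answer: 2*I*√9887 ≈ 198.87*I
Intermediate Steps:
u(V) = 3 - V (u(V) = -4 + (7 - V) = 3 - V)
b = 1 (b = 1² = 1)
h(f) = 1 + f (h(f) = f + 1 = 1 + f)
√(h(u(6)) - 39546) = √((1 + (3 - 1*6)) - 39546) = √((1 + (3 - 6)) - 39546) = √((1 - 3) - 39546) = √(-2 - 39546) = √(-39548) = 2*I*√9887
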